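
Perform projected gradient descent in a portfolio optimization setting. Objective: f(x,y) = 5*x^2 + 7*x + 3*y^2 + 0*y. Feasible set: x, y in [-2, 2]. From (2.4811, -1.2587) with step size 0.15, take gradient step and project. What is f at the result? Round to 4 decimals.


Step 1: Compute gradient at (2.4811, -1.2587).
grad_x = 2*5*2.4811 + 7 = 31.811
grad_y = 2*3*-1.2587 + 0 = -7.5522
Step 2: Gradient step.
x_raw = 2.4811 - 0.15*31.811 = -2.2906
y_raw = -1.2587 - 0.15*-7.5522 = -0.1259
Step 3: Project onto [-2, 2].
x_proj = clip(-2.2906) = -2.0
y_proj = clip(-0.1259) = -0.1259
Step 4: Evaluate f.
f(-2.0, -0.1259) = 6.0475


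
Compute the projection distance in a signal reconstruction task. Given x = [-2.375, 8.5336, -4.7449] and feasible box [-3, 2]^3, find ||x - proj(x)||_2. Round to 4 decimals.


Project each component onto [-3, 2].
clip(-2.375) = -2.375, clip(8.5336) = 2.0, clip(-4.7449) = -3.0
Projection = [-2.375, 2.0, -3.0]
Squared diffs: [0.0, 42.6879, 3.0447]
Distance = sqrt(45.7326) = 6.7626


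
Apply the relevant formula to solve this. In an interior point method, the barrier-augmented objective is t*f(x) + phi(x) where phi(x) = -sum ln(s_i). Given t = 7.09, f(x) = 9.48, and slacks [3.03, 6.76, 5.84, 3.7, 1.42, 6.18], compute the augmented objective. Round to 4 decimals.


Step 1: Compute log-barrier.
ln values: [1.1086, 1.911, 1.7647, 1.3083, 0.3507, 1.8213]
phi = -(1.1086 + 1.911 + 1.7647 + 1.3083 + 0.3507 + 1.8213) = -8.2646
Step 2: Compute augmented objective.
t*f(x) = 7.09*9.48 = 67.2132
Total = 67.2132 - 8.2646 = 58.9486


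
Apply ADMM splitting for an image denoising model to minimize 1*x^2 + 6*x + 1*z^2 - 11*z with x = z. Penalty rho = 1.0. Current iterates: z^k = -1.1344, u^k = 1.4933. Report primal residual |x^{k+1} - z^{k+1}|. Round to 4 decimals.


ADMM iteration with rho = 1.0, z^k = -1.1344, u^k = 1.4933
Step 1: x-update.
Minimize 1*x^2 + 6*x + (1.0/2)*(x + 1.1344 + 1.4933)^2
FOC: (2*1 + 1.0)*x = -6 + 1.0*(-1.1344 - 1.4933)
x^{k+1} = -2.8759
Step 2: z-update.
Minimize 1*z^2 - 11*z + (1.0/2)*(-2.8759 - z + 1.4933)^2
FOC: (2*1 + 1.0)*z = 11 + 1.0*(-2.8759 + 1.4933)
z^{k+1} = 3.2058
Step 3: u-update.
u^{k+1} = 1.4933 - 2.8759 - 3.2058 = -4.5884
Step 4: Primal residual = |-2.8759 - 3.2058| = 6.0817


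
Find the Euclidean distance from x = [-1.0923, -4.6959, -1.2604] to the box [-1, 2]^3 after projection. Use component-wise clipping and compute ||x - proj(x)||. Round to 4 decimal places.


Project each component onto [-1, 2].
clip(-1.0923) = -1.0, clip(-4.6959) = -1.0, clip(-1.2604) = -1.0
Projection = [-1.0, -1.0, -1.0]
Squared diffs: [0.0085, 13.6597, 0.0678]
Distance = sqrt(13.736) = 3.7062


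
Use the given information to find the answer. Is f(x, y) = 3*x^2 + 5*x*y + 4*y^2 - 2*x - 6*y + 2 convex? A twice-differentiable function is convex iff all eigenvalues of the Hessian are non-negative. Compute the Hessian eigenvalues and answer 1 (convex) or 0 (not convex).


The Hessian of f(x,y) = 3*x^2 + 5*x*y + 4*y^2 - 2*x - 6*y + 2 is:
H = [[6, 5], [5, 8]]
Trace = 6 + 8 = 14
Determinant = 6*8 - (5)^2 = 23
Discriminant = (14)^2 - 4*23 = 104.0
Eigenvalues: lambda_1 = 1.901, lambda_2 = 12.099
The function is convex.

1


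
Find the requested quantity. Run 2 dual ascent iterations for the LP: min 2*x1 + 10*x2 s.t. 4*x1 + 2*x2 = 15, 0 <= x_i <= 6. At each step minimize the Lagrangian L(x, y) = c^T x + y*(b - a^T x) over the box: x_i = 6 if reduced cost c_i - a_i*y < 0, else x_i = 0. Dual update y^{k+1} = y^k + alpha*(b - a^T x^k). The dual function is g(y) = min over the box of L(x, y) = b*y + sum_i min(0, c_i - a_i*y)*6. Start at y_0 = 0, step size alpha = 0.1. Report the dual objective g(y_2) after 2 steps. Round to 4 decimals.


Dual ascent for LP: min 2*x1 + 10*x2, 4*x1 + 2*x2 = 15, 0 <= x_i <= 6
Step 1: y^k = 0.0, reduced costs: (2.0, 10.0)
  x^k = (0.0, 0.0), subgradient = b - a^T x = 15.0
  y^{k+1} = 0.0 + 0.1*15.0 = 1.5
Step 2: y^k = 1.5, reduced costs: (-4.0, 7.0)
  x^k = (6.0, 0.0), subgradient = b - a^T x = -9.0
  y^{k+1} = 1.5 + 0.1*-9.0 = 0.6
Dual objective at y_2 = 0.6: reduced costs (-0.4, 8.8), box minimizer x = (6.0, 0.0)
g(y_2) = b*y + (c1 - a1*y)*x1 + (c2 - a2*y)*x2 = 15*0.6 + (-0.4)*6.0 + 8.8*0.0 = 9.0 - 2.4 + 0.0 = 6.6


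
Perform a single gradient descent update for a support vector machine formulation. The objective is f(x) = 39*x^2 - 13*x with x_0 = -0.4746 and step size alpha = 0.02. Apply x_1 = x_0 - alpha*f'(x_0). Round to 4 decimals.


We compute the gradient at x_0 and apply the update.
f'(x) = 78*x - 13
f'(-0.4746) = 78*-0.4746 - 13 = -50.0188
x_1 = -0.4746 - 0.02*-50.0188 = 0.5258


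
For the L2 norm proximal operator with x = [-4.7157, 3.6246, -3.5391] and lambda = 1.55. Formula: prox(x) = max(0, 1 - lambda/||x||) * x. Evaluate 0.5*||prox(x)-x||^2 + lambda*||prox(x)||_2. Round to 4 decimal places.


Step 1: Compute ||x||.
||x|| = 6.921
Step 2: Compute scaling factor.
scale = max(0, 1 - 1.55/6.921) = 0.776
Step 3: prox(x) = [-3.6596, 2.8129, -2.7465]
||prox(x)|| = 5.371
Step 4: Proximal objective.
0.5*||prox-x||^2 = 1.2013
lambda*||prox|| = 8.3251
Total = 9.5264


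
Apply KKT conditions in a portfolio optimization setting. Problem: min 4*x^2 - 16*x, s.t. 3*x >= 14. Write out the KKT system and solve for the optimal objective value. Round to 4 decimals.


Step 1: Try lambda = 0 (constraint inactive).
x_unc = 16/(2*4) = 2.0
Check: 3*2.0 = 6.0 < 14 -- violated!
Step 2: Constraint must be active: 3*x = 14
x* = 14/3 = 4.6667 (rounded; the exact value 14/3 is used below)
lambda = (2*4*(14/3) - 16)/3 = 7.1111
Step 3: Compute optimal value.
f(x*) = 4*(14/3)^2 - 16*(14/3) = 12.4444


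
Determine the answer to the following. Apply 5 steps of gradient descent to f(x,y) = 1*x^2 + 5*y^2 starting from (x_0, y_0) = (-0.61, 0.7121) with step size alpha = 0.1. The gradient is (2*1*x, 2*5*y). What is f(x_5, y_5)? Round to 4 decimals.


Gradient descent on f(x,y) = 1*x^2 + 5*y^2.
Starting point: (-0.61, 0.7121), alpha = 0.1
Step 1: grad_x = 2*1*-0.61 = -1.22, grad_y = 2*5*0.7121 = 7.121
  x_1 = -0.61 - 0.1*-1.22 = -0.488
  y_1 = 0.7121 - 0.1*7.121 = 0.0
Step 2: grad_x = 2*1*-0.488 = -0.976, grad_y = 2*5*0.0 = 0.0
  x_2 = -0.488 - 0.1*-0.976 = -0.3904
  y_2 = 0.0 - 0.1*0.0 = 0.0
Step 3: grad_x = 2*1*-0.3904 = -0.7808, grad_y = 2*5*0.0 = 0.0
  x_3 = -0.3904 - 0.1*-0.7808 = -0.3123
  y_3 = 0.0 - 0.1*0.0 = 0.0
Step 4: grad_x = 2*1*-0.3123 = -0.6246, grad_y = 2*5*0.0 = 0.0
  x_4 = -0.3123 - 0.1*-0.6246 = -0.2499
  y_4 = 0.0 - 0.1*0.0 = 0.0
Step 5: grad_x = 2*1*-0.2499 = -0.4997, grad_y = 2*5*0.0 = 0.0
  x_5 = -0.2499 - 0.1*-0.4997 = -0.1999
  y_5 = 0.0 - 0.1*0.0 = 0.0
f(-0.1999, 0.0) = 1*(-0.1999)^2 + 5*0.0^2 = 0.04


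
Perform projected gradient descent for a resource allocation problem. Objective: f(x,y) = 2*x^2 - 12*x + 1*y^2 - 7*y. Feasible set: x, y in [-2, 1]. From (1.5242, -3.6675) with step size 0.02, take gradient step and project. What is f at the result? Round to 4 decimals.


Step 1: Compute gradient at (1.5242, -3.6675).
grad_x = 2*2*1.5242 - 12 = -5.9032
grad_y = 2*1*-3.6675 - 7 = -14.335
Step 2: Gradient step.
x_raw = 1.5242 - 0.02*-5.9032 = 1.6423
y_raw = -3.6675 - 0.02*-14.335 = -3.3808
Step 3: Project onto [-2, 1].
x_proj = clip(1.6423) = 1.0
y_proj = clip(-3.3808) = -2.0
Step 4: Evaluate f.
f(1.0, -2.0) = 8.0


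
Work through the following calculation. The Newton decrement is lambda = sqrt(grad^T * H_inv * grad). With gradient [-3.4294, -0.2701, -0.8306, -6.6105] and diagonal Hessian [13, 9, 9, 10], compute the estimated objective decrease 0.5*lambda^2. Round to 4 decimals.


Step 1: H is diagonal, so H^(-1) * g = [-0.2638, -0.03, -0.0923, -0.6611].
Step 2: g^T H^(-1) g = sum_i g_i^2 / H_ii
  = (-3.4294)^2/13 + (-0.2701)^2/9 + (-0.8306)^2/9 + (-6.6105)^2/10
  = 0.9047 + 0.0081 + 0.0767 + 4.3699 = 5.3593
Step 3: Objective decrease = 0.5 * g^T H^(-1) g = 2.6797


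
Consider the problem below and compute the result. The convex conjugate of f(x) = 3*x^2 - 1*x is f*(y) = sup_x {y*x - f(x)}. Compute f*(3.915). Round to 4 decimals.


f*(y) = sup_x {y*x - a*x^2 - b*x} = sup_x {(y-b)*x - a*x^2}
FOC: (y - b) - 2a*x = 0 => x* = (y - b)/(2a)
x* = (3.915 + 1)/(2*3) = 0.8192
f*(3.915) = (y-b)^2/(4a) = (3.915 + 1)^2/(4*3)
= 24.1572/12 = 2.0131


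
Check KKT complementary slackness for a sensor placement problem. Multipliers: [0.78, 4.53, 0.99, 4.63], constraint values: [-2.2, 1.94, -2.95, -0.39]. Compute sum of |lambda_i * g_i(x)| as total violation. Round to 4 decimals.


KKT complementary slackness check:
lambda_1 * g_1 = 0.78 * -2.2 = -1.716
lambda_2 * g_2 = 4.53 * 1.94 = 8.7882
lambda_3 * g_3 = 0.99 * -2.95 = -2.9205
lambda_4 * g_4 = 4.63 * -0.39 = -1.8057
Total violation = 1.716 + 8.7882 + 2.9205 + 1.8057 = 15.2304


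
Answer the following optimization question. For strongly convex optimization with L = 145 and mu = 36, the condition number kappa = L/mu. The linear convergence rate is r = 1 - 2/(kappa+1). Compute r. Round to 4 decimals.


Step 1: Compute the condition number.
kappa = L/mu = 145/36 = 4.0278
Step 2: Compute the convergence rate.
r = 1 - 2/(kappa + 1) = 1 - 2*mu/(L + mu) = (L - mu)/(L + mu) = 109/181 = 0.6022


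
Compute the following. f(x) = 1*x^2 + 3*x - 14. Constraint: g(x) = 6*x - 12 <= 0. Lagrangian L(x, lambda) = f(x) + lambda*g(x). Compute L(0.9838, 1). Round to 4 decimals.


Step 1: Evaluate f(x).
f(0.9838) = 1*0.9838^2 + 3*0.9838 - 14 = -10.0807
Step 2: Evaluate g(x).
g(0.9838) = 6*0.9838 - 12 = -6.0972
Step 3: Compute Lagrangian.
L = -10.0807 + 1*-6.0972 = -16.1779


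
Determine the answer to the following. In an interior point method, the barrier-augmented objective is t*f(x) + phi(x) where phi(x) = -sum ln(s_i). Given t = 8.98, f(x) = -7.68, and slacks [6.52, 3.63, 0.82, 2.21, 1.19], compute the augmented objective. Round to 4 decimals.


Step 1: Compute log-barrier.
ln values: [1.8749, 1.2892, -0.1985, 0.793, 0.174]
phi = -(1.8749 + 1.2892 - 0.1985 + 0.793 + 0.174) = -3.9326
Step 2: Compute augmented objective.
t*f(x) = 8.98*-7.68 = -68.9664
Total = -68.9664 - 3.9326 = -72.899


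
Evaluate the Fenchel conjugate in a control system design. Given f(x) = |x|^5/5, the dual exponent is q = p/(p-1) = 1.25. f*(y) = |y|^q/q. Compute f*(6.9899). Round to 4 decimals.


The conjugate exponent q satisfies 1/p + 1/q = 1.
p = 5, so q = 5/(5 - 1) = 1.25
|y|^q = 6.9899^1.25 = 11.3655
f*(6.9899) = 11.3655 / 1.25 = 9.0924


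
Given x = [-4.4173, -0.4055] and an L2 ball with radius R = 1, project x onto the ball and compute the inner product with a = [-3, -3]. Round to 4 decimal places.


Step 1: Compute ||x|| (intermediates to 6 decimals).
||x|| = sqrt((-4.4173)^2 + (-0.4055)^2) = 4.435873
Step 2: Project.
Since ||x|| > R, scale = R/||x|| = 1/4.435873 = 0.225435, proj(x) = scale * x
proj(x) = [-0.995814, -0.091414]
Step 3: Dot product.
a^T * proj(x) = -3*(-0.995814) - 3*(-0.091414) = 3.2617


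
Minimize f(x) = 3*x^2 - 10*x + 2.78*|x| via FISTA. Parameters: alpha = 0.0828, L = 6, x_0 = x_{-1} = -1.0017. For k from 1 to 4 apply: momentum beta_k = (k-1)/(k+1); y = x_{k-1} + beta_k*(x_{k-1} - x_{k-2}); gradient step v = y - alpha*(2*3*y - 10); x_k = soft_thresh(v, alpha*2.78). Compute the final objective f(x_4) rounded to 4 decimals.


FISTA on f(x) = 3*x^2 - 10*x + 2.78*|x|
L = 6, alpha = 0.0828
Iteration 1: beta = 0.0, y = -1.0017 + 0.0*(-1.0017 + 1.0017) = -1.0017
  grad(y) = -16.0102, v = y - alpha*grad = 0.3239
  prox(v) = soft_thresh(0.3239, 0.2302) = 0.0938
Iteration 2: beta = 0.3333, y = 0.0938 + 0.3333*(0.0938 + 1.0017) = 0.4589
  grad(y) = -7.2465, v = y - alpha*grad = 1.0589
  prox(v) = soft_thresh(1.0589, 0.2302) = 0.8287
Iteration 3: beta = 0.5, y = 0.8287 + 0.5*(0.8287 - 0.0938) = 1.1962
  grad(y) = -2.8226, v = y - alpha*grad = 1.4299
  prox(v) = soft_thresh(1.4299, 0.2302) = 1.1998
Iteration 4: beta = 0.6, y = 1.1998 + 0.6*(1.1998 - 0.8287) = 1.4224
  grad(y) = -1.4658, v = y - alpha*grad = 1.5437
  prox(v) = soft_thresh(1.5437, 0.2302) = 1.3136
f(x_4) = 3*1.3136^2 - 10*1.3136 + 2.78*|1.3136| = -4.3076


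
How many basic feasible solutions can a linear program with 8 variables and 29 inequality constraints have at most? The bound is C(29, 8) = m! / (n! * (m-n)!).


Each vertex corresponds to some choice of n active constraints out of m, so the number of vertices is at most C(m, n) = m! / (n!(m-n)!).
m = 29, n = 8
Numerator: 29 * 28 * 27 * 26 * 25 * 24 * 23 * 22
Denominator: 8! = 40320
C(29, 8) = 4292145


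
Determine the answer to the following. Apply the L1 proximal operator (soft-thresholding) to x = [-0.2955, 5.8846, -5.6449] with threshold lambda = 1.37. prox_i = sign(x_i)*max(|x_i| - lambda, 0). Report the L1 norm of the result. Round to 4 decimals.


Soft-thresholding with lambda = 1.37:
prox(-0.2955) = sign(-0.2955)*max(|-0.2955| - 1.37, 0) = 0.0
prox(5.8846) = sign(5.8846)*max(|5.8846| - 1.37, 0) = 4.5146
prox(-5.6449) = sign(-5.6449)*max(|-5.6449| - 1.37, 0) = -4.2749
prox(x) = [0.0, 4.5146, -4.2749]
||prox(x)||_1 = 0.0 + 4.5146 + 4.2749 = 8.7895


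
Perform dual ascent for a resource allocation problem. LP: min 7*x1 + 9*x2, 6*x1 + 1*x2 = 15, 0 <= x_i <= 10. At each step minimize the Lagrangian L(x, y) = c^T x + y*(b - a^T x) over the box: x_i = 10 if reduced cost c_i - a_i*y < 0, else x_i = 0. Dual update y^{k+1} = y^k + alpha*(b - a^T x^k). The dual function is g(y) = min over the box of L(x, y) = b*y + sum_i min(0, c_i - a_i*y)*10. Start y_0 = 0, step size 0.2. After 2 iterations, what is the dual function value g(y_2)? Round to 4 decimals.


Dual ascent for LP: min 7*x1 + 9*x2, 6*x1 + 1*x2 = 15, 0 <= x_i <= 10
Step 1: y^k = 0.0, reduced costs: (7.0, 9.0)
  x^k = (0.0, 0.0), subgradient = b - a^T x = 15.0
  y^{k+1} = 0.0 + 0.2*15.0 = 3.0
Step 2: y^k = 3.0, reduced costs: (-11.0, 6.0)
  x^k = (10.0, 0.0), subgradient = b - a^T x = -45.0
  y^{k+1} = 3.0 + 0.2*-45.0 = -6.0
Dual objective at y_2 = -6.0: reduced costs (43.0, 15.0), box minimizer x = (0.0, 0.0)
g(y_2) = b*y + (c1 - a1*y)*x1 + (c2 - a2*y)*x2 = 15*(-6.0) + 43.0*0.0 + 15.0*0.0 = -90.0 + 0.0 + 0.0 = -90.0


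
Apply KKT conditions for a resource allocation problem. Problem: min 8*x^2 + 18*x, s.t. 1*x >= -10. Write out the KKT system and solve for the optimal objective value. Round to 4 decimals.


Step 1: Try lambda = 0 (constraint inactive).
Stationarity: 2*8*x + 18 = 0
x* = -18/(2*8) = -1.125
Check constraint: 1*-1.125 = -1.125 >= -10 -- satisfied.
Step 2: Compute optimal value.
f(x*) = 8*(-1.125)^2 + 18*(-1.125) = -10.125


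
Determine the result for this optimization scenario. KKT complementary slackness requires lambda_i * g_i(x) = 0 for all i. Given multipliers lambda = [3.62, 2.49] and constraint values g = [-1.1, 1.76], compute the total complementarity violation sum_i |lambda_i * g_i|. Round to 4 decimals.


KKT complementary slackness check:
lambda_1 * g_1 = 3.62 * -1.1 = -3.982
lambda_2 * g_2 = 2.49 * 1.76 = 4.3824
Total violation = 3.982 + 4.3824 = 8.3644


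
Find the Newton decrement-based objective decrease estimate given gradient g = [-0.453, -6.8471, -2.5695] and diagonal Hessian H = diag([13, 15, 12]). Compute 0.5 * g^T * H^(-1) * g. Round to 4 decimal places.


Step 1: H is diagonal, so H^(-1) * g = [-0.0348, -0.4565, -0.2141].
Step 2: g^T H^(-1) g = sum_i g_i^2 / H_ii
  = (-0.453)^2/13 + (-6.8471)^2/15 + (-2.5695)^2/12
  = 0.0158 + 3.1255 + 0.5502 = 3.6915
Step 3: Objective decrease = 0.5 * g^T H^(-1) g = 1.8457


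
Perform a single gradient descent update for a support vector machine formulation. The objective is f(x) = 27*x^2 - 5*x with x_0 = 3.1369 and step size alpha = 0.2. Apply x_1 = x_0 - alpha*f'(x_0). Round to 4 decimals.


We compute the gradient at x_0 and apply the update.
f'(x) = 54*x - 5
f'(3.1369) = 54*3.1369 - 5 = 164.3926
x_1 = 3.1369 - 0.2*164.3926 = -29.7416


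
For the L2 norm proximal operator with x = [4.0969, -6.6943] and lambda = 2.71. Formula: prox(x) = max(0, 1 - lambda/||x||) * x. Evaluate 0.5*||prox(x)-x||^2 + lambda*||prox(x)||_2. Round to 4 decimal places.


Step 1: Compute ||x||.
||x|| = 7.8485
Step 2: Compute scaling factor.
scale = max(0, 1 - 2.71/7.8485) = 0.6547
Step 3: prox(x) = [2.6823, -4.3828]
||prox(x)|| = 5.1385
Step 4: Proximal objective.
0.5*||prox-x||^2 = 3.6721
lambda*||prox|| = 13.9253
Total = 17.5973


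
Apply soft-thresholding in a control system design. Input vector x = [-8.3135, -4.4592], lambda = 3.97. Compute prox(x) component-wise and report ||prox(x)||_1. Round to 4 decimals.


Soft-thresholding with lambda = 3.97:
prox(-8.3135) = sign(-8.3135)*max(|-8.3135| - 3.97, 0) = -4.3435
prox(-4.4592) = sign(-4.4592)*max(|-4.4592| - 3.97, 0) = -0.4892
prox(x) = [-4.3435, -0.4892]
||prox(x)||_1 = 4.3435 + 0.4892 = 4.8327


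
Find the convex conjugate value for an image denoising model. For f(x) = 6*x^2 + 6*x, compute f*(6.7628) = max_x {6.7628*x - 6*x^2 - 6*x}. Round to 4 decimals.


f*(y) = sup_x {y*x - a*x^2 - b*x} = sup_x {(y-b)*x - a*x^2}
FOC: (y - b) - 2a*x = 0 => x* = (y - b)/(2a)
x* = (6.7628 - 6)/(2*6) = 0.0636
f*(6.7628) = (y-b)^2/(4a) = (6.7628 - 6)^2/(4*6)
= 0.5819/24 = 0.0242


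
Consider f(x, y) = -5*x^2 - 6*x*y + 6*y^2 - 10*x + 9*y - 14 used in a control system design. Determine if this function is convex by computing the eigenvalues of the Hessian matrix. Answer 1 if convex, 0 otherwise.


The Hessian of f(x,y) = -5*x^2 - 6*x*y + 6*y^2 - 10*x + 9*y - 14 is:
H = [[-10, -6], [-6, 12]]
Trace = -10 + 12 = 2
Determinant = -10*12 - (-6)^2 = -156
Discriminant = (2)^2 - 4*-156 = 628.0
Eigenvalues: lambda_1 = -11.53, lambda_2 = 13.53
The function is not convex.

0


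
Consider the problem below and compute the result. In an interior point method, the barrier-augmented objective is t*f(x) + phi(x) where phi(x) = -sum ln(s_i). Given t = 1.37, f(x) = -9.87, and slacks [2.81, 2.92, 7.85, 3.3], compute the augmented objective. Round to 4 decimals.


Step 1: Compute log-barrier.
ln values: [1.0332, 1.0716, 2.0605, 1.1939]
phi = -(1.0332 + 1.0716 + 2.0605 + 1.1939) = -5.3592
Step 2: Compute augmented objective.
t*f(x) = 1.37*-9.87 = -13.5219
Total = -13.5219 - 5.3592 = -18.8811


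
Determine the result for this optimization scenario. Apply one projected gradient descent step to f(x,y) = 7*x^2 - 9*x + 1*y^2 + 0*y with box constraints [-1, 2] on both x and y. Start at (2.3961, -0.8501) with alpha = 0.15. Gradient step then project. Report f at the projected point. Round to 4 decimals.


Step 1: Compute gradient at (2.3961, -0.8501).
grad_x = 2*7*2.3961 - 9 = 24.5454
grad_y = 2*1*-0.8501 + 0 = -1.7002
Step 2: Gradient step.
x_raw = 2.3961 - 0.15*24.5454 = -1.2857
y_raw = -0.8501 - 0.15*-1.7002 = -0.5951
Step 3: Project onto [-1, 2].
x_proj = clip(-1.2857) = -1.0
y_proj = clip(-0.5951) = -0.5951
Step 4: Evaluate f.
f(-1.0, -0.5951) = 16.3541


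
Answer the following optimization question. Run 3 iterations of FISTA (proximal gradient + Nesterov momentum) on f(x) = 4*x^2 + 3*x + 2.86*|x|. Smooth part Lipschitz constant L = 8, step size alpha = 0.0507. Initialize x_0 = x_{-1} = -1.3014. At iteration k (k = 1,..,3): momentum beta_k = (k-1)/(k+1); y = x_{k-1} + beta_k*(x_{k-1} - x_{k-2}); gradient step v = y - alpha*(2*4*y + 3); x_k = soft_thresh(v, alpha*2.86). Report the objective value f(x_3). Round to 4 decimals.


FISTA on f(x) = 4*x^2 + 3*x + 2.86*|x|
L = 8, alpha = 0.0507
Iteration 1: beta = 0.0, y = -1.3014 + 0.0*(-1.3014 + 1.3014) = -1.3014
  grad(y) = -7.4112, v = y - alpha*grad = -0.9257
  prox(v) = soft_thresh(-0.9257, 0.145) = -0.7807
Iteration 2: beta = 0.3333, y = -0.7807 + 0.3333*(-0.7807 + 1.3014) = -0.6071
  grad(y) = -1.8565, v = y - alpha*grad = -0.5129
  prox(v) = soft_thresh(-0.5129, 0.145) = -0.3679
Iteration 3: beta = 0.5, y = -0.3679 + 0.5*(-0.3679 + 0.7807) = -0.1616
  grad(y) = 1.7073, v = y - alpha*grad = -0.2481
  prox(v) = soft_thresh(-0.2481, 0.145) = -0.1031
f(x_3) = 4*(-0.1031)^2 + 3*(-0.1031) + 2.86*|-0.1031| = 0.0281


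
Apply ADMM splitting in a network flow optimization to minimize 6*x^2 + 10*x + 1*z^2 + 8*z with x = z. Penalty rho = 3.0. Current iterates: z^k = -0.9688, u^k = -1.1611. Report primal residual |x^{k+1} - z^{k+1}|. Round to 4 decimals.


ADMM iteration with rho = 3.0, z^k = -0.9688, u^k = -1.1611
Step 1: x-update.
Minimize 6*x^2 + 10*x + (3.0/2)*(x + 0.9688 - 1.1611)^2
FOC: (2*6 + 3.0)*x = -10 + 3.0*(-0.9688 + 1.1611)
x^{k+1} = -0.6282
Step 2: z-update.
Minimize 1*z^2 + 8*z + (3.0/2)*(-0.6282 - z - 1.1611)^2
FOC: (2*1 + 3.0)*z = -8 + 3.0*(-0.6282 - 1.1611)
z^{k+1} = -2.6736
Step 3: u-update.
u^{k+1} = -1.1611 - 0.6282 + 2.6736 = 0.8843
Step 4: Primal residual = |-0.6282 + 2.6736| = 2.0454


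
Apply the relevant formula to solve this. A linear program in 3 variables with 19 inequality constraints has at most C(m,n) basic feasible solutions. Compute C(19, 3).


Each vertex corresponds to some choice of n active constraints out of m, so the number of vertices is at most C(m, n) = m! / (n!(m-n)!).
m = 19, n = 3
Numerator: 19 * 18 * 17
Denominator: 3! = 6
C(19, 3) = 969


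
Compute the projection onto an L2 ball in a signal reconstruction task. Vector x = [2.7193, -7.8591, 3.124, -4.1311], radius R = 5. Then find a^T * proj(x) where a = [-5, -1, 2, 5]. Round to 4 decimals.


Step 1: Compute ||x|| (intermediates to 6 decimals).
||x|| = sqrt(2.7193^2 + (-7.8591)^2 + 3.124^2 + (-4.1311)^2) = 9.797214
Step 2: Project.
Since ||x|| > R, scale = R/||x|| = 5/9.797214 = 0.510349, proj(x) = scale * x
proj(x) = [1.387792, -4.010884, 1.59433, -2.108303]
Step 3: Dot product.
a^T * proj(x) = -5*1.387792 - 1*(-4.010884) + 2*1.59433 + 5*(-2.108303) = -10.2809


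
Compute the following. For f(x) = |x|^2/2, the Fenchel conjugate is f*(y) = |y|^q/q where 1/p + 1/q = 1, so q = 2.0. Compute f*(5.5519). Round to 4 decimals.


The conjugate exponent q satisfies 1/p + 1/q = 1.
p = 2, so q = 2/(2 - 1) = 2.0
|y|^q = 5.5519^2.0 = 30.8236
f*(5.5519) = 30.8236 / 2.0 = 15.4118


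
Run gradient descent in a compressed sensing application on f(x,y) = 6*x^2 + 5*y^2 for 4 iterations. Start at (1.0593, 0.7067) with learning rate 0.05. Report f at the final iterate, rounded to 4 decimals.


Gradient descent on f(x,y) = 6*x^2 + 5*y^2.
Starting point: (1.0593, 0.7067), alpha = 0.05
Step 1: grad_x = 2*6*1.0593 = 12.7116, grad_y = 2*5*0.7067 = 7.067
  x_1 = 1.0593 - 0.05*12.7116 = 0.4237
  y_1 = 0.7067 - 0.05*7.067 = 0.3534
Step 2: grad_x = 2*6*0.4237 = 5.0846, grad_y = 2*5*0.3534 = 3.5335
  x_2 = 0.4237 - 0.05*5.0846 = 0.1695
  y_2 = 0.3534 - 0.05*3.5335 = 0.1767
Step 3: grad_x = 2*6*0.1695 = 2.0339, grad_y = 2*5*0.1767 = 1.7668
  x_3 = 0.1695 - 0.05*2.0339 = 0.0678
  y_3 = 0.1767 - 0.05*1.7668 = 0.0883
Step 4: grad_x = 2*6*0.0678 = 0.8135, grad_y = 2*5*0.0883 = 0.8834
  x_4 = 0.0678 - 0.05*0.8135 = 0.0271
  y_4 = 0.0883 - 0.05*0.8834 = 0.0442
f(0.0271, 0.0442) = 6*0.0271^2 + 5*0.0442^2 = 0.0142


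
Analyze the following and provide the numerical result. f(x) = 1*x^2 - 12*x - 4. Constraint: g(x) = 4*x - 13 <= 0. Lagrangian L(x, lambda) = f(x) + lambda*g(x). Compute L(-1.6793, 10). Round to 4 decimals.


Step 1: Evaluate f(x).
f(-1.6793) = 1*(-1.6793)^2 - 12*(-1.6793) - 4 = 18.9716
Step 2: Evaluate g(x).
g(-1.6793) = 4*-1.6793 - 13 = -19.7172
Step 3: Compute Lagrangian.
L = 18.9716 + 10*-19.7172 = -178.2004


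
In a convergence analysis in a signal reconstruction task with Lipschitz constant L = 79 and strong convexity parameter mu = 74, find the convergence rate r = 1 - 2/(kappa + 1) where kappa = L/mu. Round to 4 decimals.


Step 1: Compute the condition number.
kappa = L/mu = 79/74 = 1.0676
Step 2: Compute the convergence rate.
r = 1 - 2/(kappa + 1) = 1 - 2*mu/(L + mu) = (L - mu)/(L + mu) = 5/153 = 0.0327


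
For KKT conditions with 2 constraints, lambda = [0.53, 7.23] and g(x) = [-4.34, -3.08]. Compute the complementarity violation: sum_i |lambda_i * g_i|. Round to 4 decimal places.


KKT complementary slackness check:
lambda_1 * g_1 = 0.53 * -4.34 = -2.3002
lambda_2 * g_2 = 7.23 * -3.08 = -22.2684
Total violation = 2.3002 + 22.2684 = 24.5686


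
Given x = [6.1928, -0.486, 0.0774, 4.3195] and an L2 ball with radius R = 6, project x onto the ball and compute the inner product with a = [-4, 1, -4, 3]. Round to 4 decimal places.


Step 1: Compute ||x|| (intermediates to 6 decimals).
||x|| = sqrt(6.1928^2 + (-0.486)^2 + 0.0774^2 + 4.3195^2) = 7.566442
Step 2: Project.
Since ||x|| > R, scale = R/||x|| = 6/7.566442 = 0.792975, proj(x) = scale * x
proj(x) = [4.910736, -0.385386, 0.061376, 3.425256]
Step 3: Dot product.
a^T * proj(x) = -4*4.910736 + 1*(-0.385386) - 4*0.061376 + 3*3.425256 = -9.9981


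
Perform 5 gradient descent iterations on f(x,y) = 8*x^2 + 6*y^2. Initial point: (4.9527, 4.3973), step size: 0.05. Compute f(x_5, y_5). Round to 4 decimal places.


Gradient descent on f(x,y) = 8*x^2 + 6*y^2.
Starting point: (4.9527, 4.3973), alpha = 0.05
Step 1: grad_x = 2*8*4.9527 = 79.2432, grad_y = 2*6*4.3973 = 52.7676
  x_1 = 4.9527 - 0.05*79.2432 = 0.9905
  y_1 = 4.3973 - 0.05*52.7676 = 1.7589
Step 2: grad_x = 2*8*0.9905 = 15.8486, grad_y = 2*6*1.7589 = 21.107
  x_2 = 0.9905 - 0.05*15.8486 = 0.1981
  y_2 = 1.7589 - 0.05*21.107 = 0.7036
Step 3: grad_x = 2*8*0.1981 = 3.1697, grad_y = 2*6*0.7036 = 8.4428
  x_3 = 0.1981 - 0.05*3.1697 = 0.0396
  y_3 = 0.7036 - 0.05*8.4428 = 0.2814
Step 4: grad_x = 2*8*0.0396 = 0.6339, grad_y = 2*6*0.2814 = 3.3771
  x_4 = 0.0396 - 0.05*0.6339 = 0.0079
  y_4 = 0.2814 - 0.05*3.3771 = 0.1126
Step 5: grad_x = 2*8*0.0079 = 0.1268, grad_y = 2*6*0.1126 = 1.3509
  x_5 = 0.0079 - 0.05*0.1268 = 0.0016
  y_5 = 0.1126 - 0.05*1.3509 = 0.045
f(0.0016, 0.045) = 8*0.0016^2 + 6*0.045^2 = 0.0122


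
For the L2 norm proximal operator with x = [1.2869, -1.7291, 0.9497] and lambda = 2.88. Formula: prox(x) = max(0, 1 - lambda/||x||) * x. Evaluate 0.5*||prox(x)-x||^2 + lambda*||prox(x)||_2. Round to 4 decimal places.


Step 1: Compute ||x||.
||x|| = 2.3554
Step 2: Compute scaling factor.
scale = max(0, 1 - 2.88/2.3554) = 0.0
Step 3: prox(x) = [0.0, -0.0, 0.0]
||prox(x)|| = 0.0
Step 4: Proximal objective.
0.5*||prox-x||^2 = 2.7739
lambda*||prox|| = 0.0
Total = 2.7739


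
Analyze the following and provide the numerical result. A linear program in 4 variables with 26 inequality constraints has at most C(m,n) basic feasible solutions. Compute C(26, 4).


Each vertex corresponds to some choice of n active constraints out of m, so the number of vertices is at most C(m, n) = m! / (n!(m-n)!).
m = 26, n = 4
Numerator: 26 * 25 * 24 * 23
Denominator: 4! = 24
C(26, 4) = 14950


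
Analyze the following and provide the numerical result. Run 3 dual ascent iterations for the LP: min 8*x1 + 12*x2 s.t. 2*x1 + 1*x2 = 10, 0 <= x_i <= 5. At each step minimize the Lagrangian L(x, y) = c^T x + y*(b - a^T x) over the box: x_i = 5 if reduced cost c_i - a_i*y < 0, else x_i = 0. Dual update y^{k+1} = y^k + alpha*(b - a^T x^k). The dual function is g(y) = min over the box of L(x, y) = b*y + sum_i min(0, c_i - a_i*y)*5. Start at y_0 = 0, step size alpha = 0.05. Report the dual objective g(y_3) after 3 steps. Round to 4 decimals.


Dual ascent for LP: min 8*x1 + 12*x2, 2*x1 + 1*x2 = 10, 0 <= x_i <= 5
Step 1: y^k = 0.0, reduced costs: (8.0, 12.0)
  x^k = (0.0, 0.0), subgradient = b - a^T x = 10.0
  y^{k+1} = 0.0 + 0.05*10.0 = 0.5
Step 2: y^k = 0.5, reduced costs: (7.0, 11.5)
  x^k = (0.0, 0.0), subgradient = b - a^T x = 10.0
  y^{k+1} = 0.5 + 0.05*10.0 = 1.0
Step 3: y^k = 1.0, reduced costs: (6.0, 11.0)
  x^k = (0.0, 0.0), subgradient = b - a^T x = 10.0
  y^{k+1} = 1.0 + 0.05*10.0 = 1.5
Dual objective at y_3 = 1.5: reduced costs (5.0, 10.5), box minimizer x = (0.0, 0.0)
g(y_3) = b*y + (c1 - a1*y)*x1 + (c2 - a2*y)*x2 = 10*1.5 + 5.0*0.0 + 10.5*0.0 = 15.0 + 0.0 + 0.0 = 15.0


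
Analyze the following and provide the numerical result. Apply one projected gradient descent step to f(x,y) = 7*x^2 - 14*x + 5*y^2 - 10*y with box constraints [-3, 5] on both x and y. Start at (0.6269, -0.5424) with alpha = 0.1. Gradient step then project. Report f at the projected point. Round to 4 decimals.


Step 1: Compute gradient at (0.6269, -0.5424).
grad_x = 2*7*0.6269 - 14 = -5.2234
grad_y = 2*5*-0.5424 - 10 = -15.424
Step 2: Gradient step.
x_raw = 0.6269 - 0.1*-5.2234 = 1.1492
y_raw = -0.5424 - 0.1*-15.424 = 1.0
Step 3: Project onto [-3, 5].
x_proj = clip(1.1492) = 1.1492
y_proj = clip(1.0) = 1.0
Step 4: Evaluate f.
f(1.1492, 1.0) = -11.8441


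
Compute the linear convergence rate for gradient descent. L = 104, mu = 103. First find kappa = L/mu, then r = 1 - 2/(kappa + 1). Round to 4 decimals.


Step 1: Compute the condition number.
kappa = L/mu = 104/103 = 1.0097
Step 2: Compute the convergence rate.
r = 1 - 2/(kappa + 1) = 1 - 2*mu/(L + mu) = (L - mu)/(L + mu) = 1/207 = 0.0048


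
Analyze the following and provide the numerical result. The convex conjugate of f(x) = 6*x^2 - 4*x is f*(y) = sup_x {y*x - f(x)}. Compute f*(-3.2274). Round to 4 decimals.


f*(y) = sup_x {y*x - a*x^2 - b*x} = sup_x {(y-b)*x - a*x^2}
FOC: (y - b) - 2a*x = 0 => x* = (y - b)/(2a)
x* = (-3.2274 + 4)/(2*6) = 0.0644
f*(-3.2274) = (y-b)^2/(4a) = (-3.2274 + 4)^2/(4*6)
= 0.5969/24 = 0.0249


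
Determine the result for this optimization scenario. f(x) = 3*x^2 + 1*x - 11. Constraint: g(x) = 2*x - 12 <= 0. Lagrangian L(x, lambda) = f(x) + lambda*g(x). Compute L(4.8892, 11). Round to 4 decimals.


Step 1: Evaluate f(x).
f(4.8892) = 3*4.8892^2 + 1*4.8892 - 11 = 65.602
Step 2: Evaluate g(x).
g(4.8892) = 2*4.8892 - 12 = -2.2216
Step 3: Compute Lagrangian.
L = 65.602 + 11*-2.2216 = 41.1644


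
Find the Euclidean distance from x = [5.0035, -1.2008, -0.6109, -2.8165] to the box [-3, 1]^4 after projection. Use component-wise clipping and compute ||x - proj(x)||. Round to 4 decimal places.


Project each component onto [-3, 1].
clip(5.0035) = 1.0, clip(-1.2008) = -1.2008, clip(-0.6109) = -0.6109, clip(-2.8165) = -2.8165
Projection = [1.0, -1.2008, -0.6109, -2.8165]
Squared diffs: [16.028, 0.0, 0.0, 0.0]
Distance = sqrt(16.028) = 4.0035


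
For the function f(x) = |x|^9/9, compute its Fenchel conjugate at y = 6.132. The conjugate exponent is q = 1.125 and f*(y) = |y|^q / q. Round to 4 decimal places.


The conjugate exponent q satisfies 1/p + 1/q = 1.
p = 9, so q = 9/(9 - 1) = 1.125
|y|^q = 6.132^1.125 = 7.6922
f*(6.132) = 7.6922 / 1.125 = 6.8375


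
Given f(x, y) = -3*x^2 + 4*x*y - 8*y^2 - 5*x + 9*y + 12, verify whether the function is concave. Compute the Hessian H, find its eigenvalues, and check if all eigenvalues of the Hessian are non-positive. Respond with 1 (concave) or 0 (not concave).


The Hessian of f(x,y) = -3*x^2 + 4*x*y - 8*y^2 - 5*x + 9*y + 12 is:
H = [[-6, 4], [4, -16]]
Trace = -6 - 16 = -22
Determinant = -6*-16 - (4)^2 = 80
Discriminant = (-22)^2 - 4*80 = 164.0
Eigenvalues: lambda_1 = -17.4031, lambda_2 = -4.5969
The function is concave.

1


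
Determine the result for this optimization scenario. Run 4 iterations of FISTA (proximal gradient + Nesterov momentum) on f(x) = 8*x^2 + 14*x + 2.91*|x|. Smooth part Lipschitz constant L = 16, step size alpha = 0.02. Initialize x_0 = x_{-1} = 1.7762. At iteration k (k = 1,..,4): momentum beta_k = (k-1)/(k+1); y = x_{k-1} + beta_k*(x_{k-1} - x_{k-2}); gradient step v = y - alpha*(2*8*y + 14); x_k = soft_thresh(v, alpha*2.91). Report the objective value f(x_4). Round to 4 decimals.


FISTA on f(x) = 8*x^2 + 14*x + 2.91*|x|
L = 16, alpha = 0.02
Iteration 1: beta = 0.0, y = 1.7762 + 0.0*(1.7762 - 1.7762) = 1.7762
  grad(y) = 42.4192, v = y - alpha*grad = 0.9278
  prox(v) = soft_thresh(0.9278, 0.0582) = 0.8696
Iteration 2: beta = 0.3333, y = 0.8696 + 0.3333*(0.8696 - 1.7762) = 0.5674
  grad(y) = 23.0787, v = y - alpha*grad = 0.1058
  prox(v) = soft_thresh(0.1058, 0.0582) = 0.0476
Iteration 3: beta = 0.5, y = 0.0476 + 0.5*(0.0476 - 0.8696) = -0.3633
  grad(y) = 8.1866, v = y - alpha*grad = -0.5271
  prox(v) = soft_thresh(-0.5271, 0.0582) = -0.4689
Iteration 4: beta = 0.6, y = -0.4689 + 0.6*(-0.4689 - 0.0476) = -0.7788
  grad(y) = 1.5395, v = y - alpha*grad = -0.8096
  prox(v) = soft_thresh(-0.8096, 0.0582) = -0.7514
f(x_4) = 8*(-0.7514)^2 + 14*(-0.7514) + 2.91*|-0.7514| = -3.8162


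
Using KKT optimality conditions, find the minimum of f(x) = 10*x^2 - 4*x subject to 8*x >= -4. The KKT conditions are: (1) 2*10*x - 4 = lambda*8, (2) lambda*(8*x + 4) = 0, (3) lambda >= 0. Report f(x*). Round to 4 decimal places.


Step 1: Try lambda = 0 (constraint inactive).
Stationarity: 2*10*x - 4 = 0
x* = 4/(2*10) = 0.2
Check constraint: 8*0.2 = 1.6 >= -4 -- satisfied.
Step 2: Compute optimal value.
f(x*) = 10*0.2^2 - 4*0.2 = -0.4


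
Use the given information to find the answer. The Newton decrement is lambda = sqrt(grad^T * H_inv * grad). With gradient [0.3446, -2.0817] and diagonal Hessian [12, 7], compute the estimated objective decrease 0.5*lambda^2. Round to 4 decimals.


Step 1: H is diagonal, so H^(-1) * g = [0.0287, -0.2974].
Step 2: g^T H^(-1) g = sum_i g_i^2 / H_ii
  = (0.3446)^2/12 + (-2.0817)^2/7
  = 0.0099 + 0.6191 = 0.629
Step 3: Objective decrease = 0.5 * g^T H^(-1) g = 0.3145


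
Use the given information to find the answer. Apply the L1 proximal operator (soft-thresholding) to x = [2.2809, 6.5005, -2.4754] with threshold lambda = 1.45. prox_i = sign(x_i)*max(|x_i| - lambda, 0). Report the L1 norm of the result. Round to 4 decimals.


Soft-thresholding with lambda = 1.45:
prox(2.2809) = sign(2.2809)*max(|2.2809| - 1.45, 0) = 0.8309
prox(6.5005) = sign(6.5005)*max(|6.5005| - 1.45, 0) = 5.0505
prox(-2.4754) = sign(-2.4754)*max(|-2.4754| - 1.45, 0) = -1.0254
prox(x) = [0.8309, 5.0505, -1.0254]
||prox(x)||_1 = 0.8309 + 5.0505 + 1.0254 = 6.9068


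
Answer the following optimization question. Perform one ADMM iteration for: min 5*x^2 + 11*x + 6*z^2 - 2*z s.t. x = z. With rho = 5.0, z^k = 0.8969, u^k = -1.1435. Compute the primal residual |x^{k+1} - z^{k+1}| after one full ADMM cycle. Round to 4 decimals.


ADMM iteration with rho = 5.0, z^k = 0.8969, u^k = -1.1435
Step 1: x-update.
Minimize 5*x^2 + 11*x + (5.0/2)*(x - 0.8969 - 1.1435)^2
FOC: (2*5 + 5.0)*x = -11 + 5.0*(0.8969 + 1.1435)
x^{k+1} = -0.0532
Step 2: z-update.
Minimize 6*z^2 - 2*z + (5.0/2)*(-0.0532 - z - 1.1435)^2
FOC: (2*6 + 5.0)*z = 2 + 5.0*(-0.0532 - 1.1435)
z^{k+1} = -0.2343
Step 3: u-update.
u^{k+1} = -1.1435 - 0.0532 + 0.2343 = -0.9624
Step 4: Primal residual = |-0.0532 + 0.2343| = 0.1811


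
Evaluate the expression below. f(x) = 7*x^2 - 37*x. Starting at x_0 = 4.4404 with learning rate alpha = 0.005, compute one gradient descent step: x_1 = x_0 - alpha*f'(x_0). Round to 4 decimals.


We compute the gradient at x_0 and apply the update.
f'(x) = 14*x - 37
f'(4.4404) = 14*4.4404 - 37 = 25.1656
x_1 = 4.4404 - 0.005*25.1656 = 4.3146


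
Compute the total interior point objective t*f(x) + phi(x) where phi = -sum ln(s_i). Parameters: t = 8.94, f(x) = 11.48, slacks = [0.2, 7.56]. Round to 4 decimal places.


Step 1: Compute log-barrier.
ln values: [-1.6094, 2.0229]
phi = -(-1.6094 + 2.0229) = -0.4134
Step 2: Compute augmented objective.
t*f(x) = 8.94*11.48 = 102.6312
Total = 102.6312 - 0.4134 = 102.2178


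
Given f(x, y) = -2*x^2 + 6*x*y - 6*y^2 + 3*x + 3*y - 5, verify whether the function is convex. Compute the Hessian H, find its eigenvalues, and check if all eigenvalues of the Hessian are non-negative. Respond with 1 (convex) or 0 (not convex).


The Hessian of f(x,y) = -2*x^2 + 6*x*y - 6*y^2 + 3*x + 3*y - 5 is:
H = [[-4, 6], [6, -12]]
Trace = -4 - 12 = -16
Determinant = -4*-12 - (6)^2 = 12
Discriminant = (-16)^2 - 4*12 = 208.0
Eigenvalues: lambda_1 = -15.2111, lambda_2 = -0.7889
The function is not convex.

0


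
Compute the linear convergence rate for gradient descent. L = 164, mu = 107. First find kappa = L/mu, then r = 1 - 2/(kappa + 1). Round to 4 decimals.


Step 1: Compute the condition number.
kappa = L/mu = 164/107 = 1.5327
Step 2: Compute the convergence rate.
r = 1 - 2/(kappa + 1) = 1 - 2*mu/(L + mu) = (L - mu)/(L + mu) = 57/271 = 0.2103


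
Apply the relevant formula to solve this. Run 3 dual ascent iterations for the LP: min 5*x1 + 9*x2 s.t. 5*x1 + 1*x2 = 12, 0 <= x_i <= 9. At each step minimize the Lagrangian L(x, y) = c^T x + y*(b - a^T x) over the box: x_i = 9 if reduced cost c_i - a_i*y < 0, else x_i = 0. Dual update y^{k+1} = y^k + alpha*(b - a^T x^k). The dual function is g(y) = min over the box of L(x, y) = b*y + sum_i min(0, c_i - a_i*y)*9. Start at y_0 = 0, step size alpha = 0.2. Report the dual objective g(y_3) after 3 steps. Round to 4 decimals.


Dual ascent for LP: min 5*x1 + 9*x2, 5*x1 + 1*x2 = 12, 0 <= x_i <= 9
Step 1: y^k = 0.0, reduced costs: (5.0, 9.0)
  x^k = (0.0, 0.0), subgradient = b - a^T x = 12.0
  y^{k+1} = 0.0 + 0.2*12.0 = 2.4
Step 2: y^k = 2.4, reduced costs: (-7.0, 6.6)
  x^k = (9.0, 0.0), subgradient = b - a^T x = -33.0
  y^{k+1} = 2.4 + 0.2*-33.0 = -4.2
Step 3: y^k = -4.2, reduced costs: (26.0, 13.2)
  x^k = (0.0, 0.0), subgradient = b - a^T x = 12.0
  y^{k+1} = -4.2 + 0.2*12.0 = -1.8
Dual objective at y_3 = -1.8: reduced costs (14.0, 10.8), box minimizer x = (0.0, 0.0)
g(y_3) = b*y + (c1 - a1*y)*x1 + (c2 - a2*y)*x2 = 12*(-1.8) + 14.0*0.0 + 10.8*0.0 = -21.6 + 0.0 + 0.0 = -21.6


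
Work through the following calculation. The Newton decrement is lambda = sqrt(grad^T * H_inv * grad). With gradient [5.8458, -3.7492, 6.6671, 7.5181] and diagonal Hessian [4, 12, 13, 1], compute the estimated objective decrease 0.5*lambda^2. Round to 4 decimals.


Step 1: H is diagonal, so H^(-1) * g = [1.4615, -0.3124, 0.5129, 7.5181].
Step 2: g^T H^(-1) g = sum_i g_i^2 / H_ii
  = (5.8458)^2/4 + (-3.7492)^2/12 + (6.6671)^2/13 + (7.5181)^2/1
  = 8.5433 + 1.1714 + 3.4192 + 56.5218 = 69.6558
Step 3: Objective decrease = 0.5 * g^T H^(-1) g = 34.8279


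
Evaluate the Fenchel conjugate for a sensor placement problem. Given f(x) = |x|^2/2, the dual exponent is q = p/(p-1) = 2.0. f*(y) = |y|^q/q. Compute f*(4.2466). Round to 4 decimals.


The conjugate exponent q satisfies 1/p + 1/q = 1.
p = 2, so q = 2/(2 - 1) = 2.0
|y|^q = 4.2466^2.0 = 18.0336
f*(4.2466) = 18.0336 / 2.0 = 9.0168


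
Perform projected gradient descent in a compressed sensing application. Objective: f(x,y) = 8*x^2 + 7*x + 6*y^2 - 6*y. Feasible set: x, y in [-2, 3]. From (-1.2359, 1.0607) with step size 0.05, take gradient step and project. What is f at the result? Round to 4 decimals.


Step 1: Compute gradient at (-1.2359, 1.0607).
grad_x = 2*8*-1.2359 + 7 = -12.7744
grad_y = 2*6*1.0607 - 6 = 6.7284
Step 2: Gradient step.
x_raw = -1.2359 - 0.05*-12.7744 = -0.5972
y_raw = 1.0607 - 0.05*6.7284 = 0.7243
Step 3: Project onto [-2, 3].
x_proj = clip(-0.5972) = -0.5972
y_proj = clip(0.7243) = 0.7243
Step 4: Evaluate f.
f(-0.5972, 0.7243) = -2.5255


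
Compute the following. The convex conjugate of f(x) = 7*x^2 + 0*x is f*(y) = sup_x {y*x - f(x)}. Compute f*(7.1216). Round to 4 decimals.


f*(y) = sup_x {y*x - a*x^2 - b*x} = sup_x {(y-b)*x - a*x^2}
FOC: (y - b) - 2a*x = 0 => x* = (y - b)/(2a)
x* = (7.1216 - 0)/(2*7) = 0.5087
f*(7.1216) = (y-b)^2/(4a) = (7.1216 - 0)^2/(4*7)
= 50.7172/28 = 1.8113


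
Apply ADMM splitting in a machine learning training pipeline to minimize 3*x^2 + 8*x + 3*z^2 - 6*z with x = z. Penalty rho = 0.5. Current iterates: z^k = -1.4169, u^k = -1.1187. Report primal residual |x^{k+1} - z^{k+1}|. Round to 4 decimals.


ADMM iteration with rho = 0.5, z^k = -1.4169, u^k = -1.1187
Step 1: x-update.
Minimize 3*x^2 + 8*x + (0.5/2)*(x + 1.4169 - 1.1187)^2
FOC: (2*3 + 0.5)*x = -8 + 0.5*(-1.4169 + 1.1187)
x^{k+1} = -1.2537
Step 2: z-update.
Minimize 3*z^2 - 6*z + (0.5/2)*(-1.2537 - z - 1.1187)^2
FOC: (2*3 + 0.5)*z = 6 + 0.5*(-1.2537 - 1.1187)
z^{k+1} = 0.7406
Step 3: u-update.
u^{k+1} = -1.1187 - 1.2537 - 0.7406 = -3.113
Step 4: Primal residual = |-1.2537 - 0.7406| = 1.9943


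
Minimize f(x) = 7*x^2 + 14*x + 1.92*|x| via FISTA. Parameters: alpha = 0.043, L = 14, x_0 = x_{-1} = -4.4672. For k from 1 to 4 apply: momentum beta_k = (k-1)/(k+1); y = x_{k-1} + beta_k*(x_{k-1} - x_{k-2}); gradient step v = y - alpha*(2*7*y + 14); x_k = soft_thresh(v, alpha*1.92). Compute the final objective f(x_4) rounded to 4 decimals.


FISTA on f(x) = 7*x^2 + 14*x + 1.92*|x|
L = 14, alpha = 0.043
Iteration 1: beta = 0.0, y = -4.4672 + 0.0*(-4.4672 + 4.4672) = -4.4672
  grad(y) = -48.5408, v = y - alpha*grad = -2.3799
  prox(v) = soft_thresh(-2.3799, 0.0826) = -2.2974
Iteration 2: beta = 0.3333, y = -2.2974 + 0.3333*(-2.2974 + 4.4672) = -1.5741
  grad(y) = -8.0376, v = y - alpha*grad = -1.2285
  prox(v) = soft_thresh(-1.2285, 0.0826) = -1.1459
Iteration 3: beta = 0.5, y = -1.1459 + 0.5*(-1.1459 + 2.2974) = -0.5702
  grad(y) = 6.017, v = y - alpha*grad = -0.8289
  prox(v) = soft_thresh(-0.8289, 0.0826) = -0.7464
Iteration 4: beta = 0.6, y = -0.7464 + 0.6*(-0.7464 + 1.1459) = -0.5067
  grad(y) = 6.9069, v = y - alpha*grad = -0.8036
  prox(v) = soft_thresh(-0.8036, 0.0826) = -0.7211
f(x_4) = 7*(-0.7211)^2 + 14*(-0.7211) + 1.92*|-0.7211| = -5.071
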